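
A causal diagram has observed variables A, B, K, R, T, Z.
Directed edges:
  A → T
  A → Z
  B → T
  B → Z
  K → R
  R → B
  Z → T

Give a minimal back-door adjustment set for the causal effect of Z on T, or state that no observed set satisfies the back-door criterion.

desc(Z)\{Z}={T}; candidates ⊆ {A,B,K,R}.
size 0: {}; under {} Z still reaches {A,B,K,R,T} ∋ T.
size 1: {A}, {B}, {K} …(+1); under {A} Z still reaches {B,K,R,T} ∋ T.
{A,B}: Z⊥T given {A,B} in G with Z→· removed — back-door holds.

Z→T: minimal back-door set {A, B}.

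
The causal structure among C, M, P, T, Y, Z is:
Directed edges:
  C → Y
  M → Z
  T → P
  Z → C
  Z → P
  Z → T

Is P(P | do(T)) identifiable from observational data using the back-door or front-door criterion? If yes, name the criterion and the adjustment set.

P(P|do(T)): backdoor, adjust for {Z}.

desc(T)\{T}={P}; candidates ⊆ {C,M,Y,Z}.
size 0: {}; under {} T still reaches {C,M,P,Y,Z} ∋ P.
{Z}: T⊥P given {Z} in G with T→· removed — back-door holds.
P(P|do(T)) = Σ_{Z} P(P|T,Z)·P(Z).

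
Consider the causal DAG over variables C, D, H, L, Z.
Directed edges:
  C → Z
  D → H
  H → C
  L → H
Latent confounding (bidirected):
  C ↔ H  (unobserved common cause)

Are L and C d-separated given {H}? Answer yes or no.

No — L and C are d-connected given {H}.

Bayes-Ball from L | {H} reaches {C,D,Z}.
C ∈ reach(L|{H}) ⇒ L ⊥̸ C | {H}.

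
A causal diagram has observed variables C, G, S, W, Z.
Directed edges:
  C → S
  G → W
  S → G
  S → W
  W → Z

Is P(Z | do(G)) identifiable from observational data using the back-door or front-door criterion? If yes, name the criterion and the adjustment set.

desc(G)\{G}={W,Z}; candidates ⊆ {C,S}.
size 0: {}; under {} G still reaches {C,S,W,Z} ∋ Z.
{S}: G⊥Z given {S} in G with G→· removed — back-door holds.
P(Z|do(G)) = Σ_{S} P(Z|G,S)·P(S).

P(Z|do(G)): backdoor, adjust for {S}.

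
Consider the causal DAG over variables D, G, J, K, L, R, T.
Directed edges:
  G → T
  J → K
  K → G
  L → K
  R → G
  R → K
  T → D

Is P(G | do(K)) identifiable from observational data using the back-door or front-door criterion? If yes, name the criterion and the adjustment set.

desc(K)\{K}={D,G,T}; candidates ⊆ {J,L,R}.
size 0: {}; under {} K still reaches {D,G,J,L,R,T} ∋ G.
{R}: K⊥G given {R} in G with K→· removed — back-door holds.
P(G|do(K)) = Σ_{R} P(G|K,R)·P(R).

P(G|do(K)): backdoor, adjust for {R}.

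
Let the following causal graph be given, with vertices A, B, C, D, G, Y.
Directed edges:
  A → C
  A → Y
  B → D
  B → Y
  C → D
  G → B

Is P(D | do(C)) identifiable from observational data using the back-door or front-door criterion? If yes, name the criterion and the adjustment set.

P(D|do(C)): backdoor, adjust for ∅.

desc(C)\{C}={D}; candidates ⊆ {A,B,G,Y}.
∅: C⊥D given ∅ in G with C→· removed — back-door holds.
P(D|do(C)) = P(D|C) — no adjustment needed.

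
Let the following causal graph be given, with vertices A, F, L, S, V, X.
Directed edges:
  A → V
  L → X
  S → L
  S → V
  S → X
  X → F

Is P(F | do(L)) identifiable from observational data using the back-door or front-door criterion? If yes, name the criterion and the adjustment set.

desc(L)\{L}={F,X}; candidates ⊆ {A,S,V}.
size 0: {}; under {} L still reaches {F,S,V,X} ∋ F.
{S}: L⊥F given {S} in G with L→· removed — back-door holds.
P(F|do(L)) = Σ_{S} P(F|L,S)·P(S).

P(F|do(L)): backdoor, adjust for {S}.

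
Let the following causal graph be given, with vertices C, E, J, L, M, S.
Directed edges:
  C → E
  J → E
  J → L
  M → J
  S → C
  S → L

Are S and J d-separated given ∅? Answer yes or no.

Bayes-Ball from S | ∅ reaches {C,E,L}.
J ∉ reach(S|∅) ⇒ S ⊥ J | ∅.

Yes — S ⊥ J | ∅.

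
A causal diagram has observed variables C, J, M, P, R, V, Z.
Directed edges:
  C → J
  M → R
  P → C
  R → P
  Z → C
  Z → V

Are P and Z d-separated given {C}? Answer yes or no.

Bayes-Ball from P | {C} reaches {M,R,V,Z}.
Z ∈ reach(P|{C}) ⇒ P ⊥̸ Z | {C}.

No — P and Z are d-connected given {C}.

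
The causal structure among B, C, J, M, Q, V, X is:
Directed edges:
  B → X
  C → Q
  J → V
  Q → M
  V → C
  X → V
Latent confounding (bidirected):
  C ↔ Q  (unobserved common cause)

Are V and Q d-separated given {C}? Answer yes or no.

Bayes-Ball from V | {C} reaches {B,J,M,Q,X}.
Q ∈ reach(V|{C}) ⇒ V ⊥̸ Q | {C}.

No — V and Q are d-connected given {C}.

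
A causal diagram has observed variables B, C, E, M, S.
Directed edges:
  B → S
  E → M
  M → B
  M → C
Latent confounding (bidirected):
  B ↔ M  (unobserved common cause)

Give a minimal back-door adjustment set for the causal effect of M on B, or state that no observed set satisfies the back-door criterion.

M→B: no observed back-door set.

desc(M)\{M}={B,C,S}; candidates ⊆ {E}.
M↔B: latent back-door arc(s) into M.
size 0: {}; under {} M still reaches {B,E,S} ∋ B.
size 1: {E}; under {E} M still reaches {B,S} ∋ B.
M↔B cannot be blocked by any observed set — no back-door set.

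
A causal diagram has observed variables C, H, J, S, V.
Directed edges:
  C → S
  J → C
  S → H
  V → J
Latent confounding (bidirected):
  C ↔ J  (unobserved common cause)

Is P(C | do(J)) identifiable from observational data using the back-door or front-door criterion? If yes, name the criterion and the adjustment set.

P(C|do(J)): not identifiable (no BD/FD set).

desc(J)\{J}={C,H,S}; candidates ⊆ {V}.
J↔C: latent back-door arc(s) into J.
size 0: {}; under {} J still reaches {C,H,S,V} ∋ C.
size 1: {V}; under {V} J still reaches {C,H,S} ∋ C.
J↔C cannot be blocked by any observed set — no back-door set.
No mediator lies on a directed J→…→C path.
Neither criterion identifies P(C|do(J)) in this graph.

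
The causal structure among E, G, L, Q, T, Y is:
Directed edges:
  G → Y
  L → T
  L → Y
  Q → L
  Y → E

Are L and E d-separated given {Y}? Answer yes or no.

Yes — L ⊥ E | {Y}.

Bayes-Ball from L | {Y} reaches {G,Q,T}.
E ∉ reach(L|{Y}) ⇒ L ⊥ E | {Y}.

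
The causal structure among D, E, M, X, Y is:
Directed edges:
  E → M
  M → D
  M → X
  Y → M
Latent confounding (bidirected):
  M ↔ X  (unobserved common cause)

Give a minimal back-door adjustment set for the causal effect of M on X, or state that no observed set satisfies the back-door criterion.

M→X: no observed back-door set.

desc(M)\{M}={D,X}; candidates ⊆ {E,Y}.
M↔X: latent back-door arc(s) into M.
size 0: {}; under {} M still reaches {E,X,Y} ∋ X.
size 1: {E}, {Y}; under {E} M still reaches {X,Y} ∋ X.
size 2: {E,Y}; under {E,Y} M still reaches {X} ∋ X.
M↔X cannot be blocked by any observed set — no back-door set.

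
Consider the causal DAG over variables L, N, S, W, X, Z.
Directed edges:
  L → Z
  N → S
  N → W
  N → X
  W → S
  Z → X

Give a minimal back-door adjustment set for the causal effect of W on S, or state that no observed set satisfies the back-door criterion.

W→S: minimal back-door set {N}.

desc(W)\{W}={S}; candidates ⊆ {L,N,X,Z}.
size 0: {}; under {} W still reaches {N,S,X} ∋ S.
{N}: W⊥S given {N} in G with W→· removed — back-door holds.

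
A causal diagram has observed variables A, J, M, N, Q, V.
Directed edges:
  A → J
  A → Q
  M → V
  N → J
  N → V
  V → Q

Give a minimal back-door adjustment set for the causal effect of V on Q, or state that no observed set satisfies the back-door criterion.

desc(V)\{V}={Q}; candidates ⊆ {A,J,M,N}.
∅: V⊥Q given ∅ in G with V→· removed — back-door holds.

V→Q: minimal back-door set ∅.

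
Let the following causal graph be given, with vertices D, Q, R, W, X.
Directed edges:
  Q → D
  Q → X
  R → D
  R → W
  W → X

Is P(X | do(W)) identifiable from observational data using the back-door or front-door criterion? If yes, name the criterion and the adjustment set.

P(X|do(W)): backdoor, adjust for ∅.

desc(W)\{W}={X}; candidates ⊆ {D,Q,R}.
∅: W⊥X given ∅ in G with W→· removed — back-door holds.
P(X|do(W)) = P(X|W) — no adjustment needed.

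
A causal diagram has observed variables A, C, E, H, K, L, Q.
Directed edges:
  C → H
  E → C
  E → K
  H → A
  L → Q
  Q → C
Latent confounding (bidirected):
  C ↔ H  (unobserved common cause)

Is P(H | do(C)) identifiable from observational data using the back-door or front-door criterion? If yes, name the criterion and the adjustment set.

P(H|do(C)): not identifiable (no BD/FD set).

desc(C)\{C}={A,H}; candidates ⊆ {E,K,L,Q}.
C↔H: latent back-door arc(s) into C.
size 0: {}; under {} C still reaches {A,E,H,K,L,Q} ∋ H.
size 1: {E}, {K}, {L} …(+1); under {E} C still reaches {A,H,L,Q} ∋ H.
size 2: {E,K}, {E,L}, {E,Q} …(+3); under {E,K} C still reaches {A,H,L,Q} ∋ H.
C↔H cannot be blocked by any observed set — no back-door set.
No mediator lies on a directed C→…→H path.
Neither criterion identifies P(H|do(C)) in this graph.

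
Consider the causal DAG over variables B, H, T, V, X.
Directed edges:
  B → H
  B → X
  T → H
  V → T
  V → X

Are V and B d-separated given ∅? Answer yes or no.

Yes — V ⊥ B | ∅.

Bayes-Ball from V | ∅ reaches {H,T,X}.
B ∉ reach(V|∅) ⇒ V ⊥ B | ∅.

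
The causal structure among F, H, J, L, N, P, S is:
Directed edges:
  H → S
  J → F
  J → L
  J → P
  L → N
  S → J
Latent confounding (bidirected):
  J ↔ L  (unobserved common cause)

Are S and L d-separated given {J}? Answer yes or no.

Bayes-Ball from S | {J} reaches {H,L,N}.
L ∈ reach(S|{J}) ⇒ S ⊥̸ L | {J}.

No — S and L are d-connected given {J}.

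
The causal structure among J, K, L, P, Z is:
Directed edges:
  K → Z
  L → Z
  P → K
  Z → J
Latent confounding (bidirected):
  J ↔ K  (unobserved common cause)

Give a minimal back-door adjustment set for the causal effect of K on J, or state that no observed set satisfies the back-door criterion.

K→J: no observed back-door set.

desc(K)\{K}={J,Z}; candidates ⊆ {L,P}.
K↔J: latent back-door arc(s) into K.
size 0: {}; under {} K still reaches {J,P} ∋ J.
size 1: {L}, {P}; under {L} K still reaches {J,P} ∋ J.
size 2: {L,P}; under {L,P} K still reaches {J} ∋ J.
K↔J cannot be blocked by any observed set — no back-door set.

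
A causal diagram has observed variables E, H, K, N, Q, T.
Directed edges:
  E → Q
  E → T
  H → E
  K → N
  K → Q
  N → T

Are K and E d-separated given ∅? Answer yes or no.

Bayes-Ball from K | ∅ reaches {N,Q,T}.
E ∉ reach(K|∅) ⇒ K ⊥ E | ∅.

Yes — K ⊥ E | ∅.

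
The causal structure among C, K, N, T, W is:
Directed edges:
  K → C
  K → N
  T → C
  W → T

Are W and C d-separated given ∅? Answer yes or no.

Bayes-Ball from W | ∅ reaches {C,T}.
C ∈ reach(W|∅) ⇒ W ⊥̸ C | ∅.

No — W and C are d-connected given ∅.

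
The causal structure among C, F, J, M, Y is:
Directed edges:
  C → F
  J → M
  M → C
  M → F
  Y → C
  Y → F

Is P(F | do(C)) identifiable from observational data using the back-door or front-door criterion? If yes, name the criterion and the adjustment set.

desc(C)\{C}={F}; candidates ⊆ {J,M,Y}.
size 0: {}; under {} C still reaches {F,J,M,Y} ∋ F.
size 1: {J}, {M}, {Y}; under {J} C still reaches {F,M,Y} ∋ F.
{M,Y}: C⊥F given {M,Y} in G with C→· removed — back-door holds.
P(F|do(C)) = Σ_{M,Y} P(F|C,M,Y)·P(M,Y).

P(F|do(C)): backdoor, adjust for {M, Y}.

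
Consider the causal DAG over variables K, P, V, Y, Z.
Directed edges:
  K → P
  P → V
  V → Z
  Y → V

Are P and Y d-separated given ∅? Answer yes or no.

Bayes-Ball from P | ∅ reaches {K,V,Z}.
Y ∉ reach(P|∅) ⇒ P ⊥ Y | ∅.

Yes — P ⊥ Y | ∅.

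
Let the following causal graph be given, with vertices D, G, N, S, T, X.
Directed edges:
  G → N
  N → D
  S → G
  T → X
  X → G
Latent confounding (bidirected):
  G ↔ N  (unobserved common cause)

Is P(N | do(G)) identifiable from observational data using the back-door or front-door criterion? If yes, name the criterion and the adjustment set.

P(N|do(G)): not identifiable (no BD/FD set).

desc(G)\{G}={D,N}; candidates ⊆ {S,T,X}.
G↔N: latent back-door arc(s) into G.
size 0: {}; under {} G still reaches {D,N,S,T,X} ∋ N.
size 1: {S}, {T}, {X}; under {S} G still reaches {D,N,T,X} ∋ N.
size 2: {S,T}, {S,X}, {T,X}; under {S,T} G still reaches {D,N,X} ∋ N.
G↔N cannot be blocked by any observed set — no back-door set.
No mediator lies on a directed G→…→N path.
Neither criterion identifies P(N|do(G)) in this graph.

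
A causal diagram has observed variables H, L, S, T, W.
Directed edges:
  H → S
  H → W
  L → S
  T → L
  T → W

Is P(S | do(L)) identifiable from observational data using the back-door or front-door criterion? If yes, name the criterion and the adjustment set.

desc(L)\{L}={S}; candidates ⊆ {H,T,W}.
∅: L⊥S given ∅ in G with L→· removed — back-door holds.
P(S|do(L)) = P(S|L) — no adjustment needed.

P(S|do(L)): backdoor, adjust for ∅.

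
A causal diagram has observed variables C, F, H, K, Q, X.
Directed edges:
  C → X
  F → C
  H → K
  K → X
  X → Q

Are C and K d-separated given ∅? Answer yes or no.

Yes — C ⊥ K | ∅.

Bayes-Ball from C | ∅ reaches {F,Q,X}.
K ∉ reach(C|∅) ⇒ C ⊥ K | ∅.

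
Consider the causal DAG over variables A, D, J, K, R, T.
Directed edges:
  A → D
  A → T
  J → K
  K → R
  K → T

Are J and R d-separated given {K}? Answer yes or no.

Bayes-Ball from J | {K} reaches ∅.
R ∉ reach(J|{K}) ⇒ J ⊥ R | {K}.

Yes — J ⊥ R | {K}.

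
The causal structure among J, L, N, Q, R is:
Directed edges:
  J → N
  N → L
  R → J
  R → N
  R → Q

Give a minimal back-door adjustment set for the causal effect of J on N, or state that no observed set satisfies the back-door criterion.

J→N: minimal back-door set {R}.

desc(J)\{J}={L,N}; candidates ⊆ {Q,R}.
size 0: {}; under {} J still reaches {L,N,Q,R} ∋ N.
{R}: J⊥N given {R} in G with J→· removed — back-door holds.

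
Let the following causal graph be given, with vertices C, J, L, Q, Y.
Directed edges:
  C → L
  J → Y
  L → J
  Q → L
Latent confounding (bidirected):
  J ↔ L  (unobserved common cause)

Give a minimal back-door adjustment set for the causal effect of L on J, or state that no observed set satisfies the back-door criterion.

desc(L)\{L}={J,Y}; candidates ⊆ {C,Q}.
L↔J: latent back-door arc(s) into L.
size 0: {}; under {} L still reaches {C,J,Q,Y} ∋ J.
size 1: {C}, {Q}; under {C} L still reaches {J,Q,Y} ∋ J.
size 2: {C,Q}; under {C,Q} L still reaches {J,Y} ∋ J.
L↔J cannot be blocked by any observed set — no back-door set.

L→J: no observed back-door set.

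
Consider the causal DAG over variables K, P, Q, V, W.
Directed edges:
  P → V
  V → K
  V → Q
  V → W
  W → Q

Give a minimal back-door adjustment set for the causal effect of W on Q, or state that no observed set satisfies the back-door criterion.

W→Q: minimal back-door set {V}.

desc(W)\{W}={Q}; candidates ⊆ {K,P,V}.
size 0: {}; under {} W still reaches {K,P,Q,V} ∋ Q.
{V}: W⊥Q given {V} in G with W→· removed — back-door holds.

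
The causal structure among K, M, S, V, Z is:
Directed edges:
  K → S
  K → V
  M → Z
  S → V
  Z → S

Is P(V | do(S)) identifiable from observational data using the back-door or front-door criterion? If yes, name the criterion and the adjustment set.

P(V|do(S)): backdoor, adjust for {K}.

desc(S)\{S}={V}; candidates ⊆ {K,M,Z}.
size 0: {}; under {} S still reaches {K,M,V,Z} ∋ V.
{K}: S⊥V given {K} in G with S→· removed — back-door holds.
P(V|do(S)) = Σ_{K} P(V|S,K)·P(K).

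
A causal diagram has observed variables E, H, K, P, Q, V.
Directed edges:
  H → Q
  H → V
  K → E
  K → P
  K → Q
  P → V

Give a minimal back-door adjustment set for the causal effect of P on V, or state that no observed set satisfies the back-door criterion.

desc(P)\{P}={V}; candidates ⊆ {E,H,K,Q}.
∅: P⊥V given ∅ in G with P→· removed — back-door holds.

P→V: minimal back-door set ∅.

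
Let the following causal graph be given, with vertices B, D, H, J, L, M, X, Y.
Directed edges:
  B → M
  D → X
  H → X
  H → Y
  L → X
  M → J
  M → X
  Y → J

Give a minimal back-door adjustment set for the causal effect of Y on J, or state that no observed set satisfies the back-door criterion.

desc(Y)\{Y}={J}; candidates ⊆ {B,D,H,L,M,X}.
∅: Y⊥J given ∅ in G with Y→· removed — back-door holds.

Y→J: minimal back-door set ∅.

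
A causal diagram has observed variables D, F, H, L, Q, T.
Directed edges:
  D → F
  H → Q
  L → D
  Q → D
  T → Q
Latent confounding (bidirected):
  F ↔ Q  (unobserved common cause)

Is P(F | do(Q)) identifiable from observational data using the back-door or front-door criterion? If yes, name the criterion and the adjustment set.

P(F|do(Q)): frontdoor, adjust for {D}.

desc(Q)\{Q}={D,F}; candidates ⊆ {H,L,T}.
Q↔F: latent back-door arc(s) into Q.
size 0: {}; under {} Q still reaches {F,H,T} ∋ F.
size 1: {H}, {L}, {T}; under {H} Q still reaches {F,T} ∋ F.
size 2: {H,L}, {H,T}, {L,T}; under {H,L} Q still reaches {F,T} ∋ F.
Q↔F cannot be blocked by any observed set — no back-door set.
{D}: (i) intercepts every directed Q→F path; (ii) no back-door Q→{D}; (iii) {Q} blocks every back-door {D}→F. Front-door holds.
P(F|do(Q)) = Σ_{D} P(D|Q) Σ_{Q'} P(F|D,Q')P(Q').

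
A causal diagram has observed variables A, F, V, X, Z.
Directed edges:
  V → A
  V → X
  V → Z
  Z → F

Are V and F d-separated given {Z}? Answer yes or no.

Bayes-Ball from V | {Z} reaches {A,X}.
F ∉ reach(V|{Z}) ⇒ V ⊥ F | {Z}.

Yes — V ⊥ F | {Z}.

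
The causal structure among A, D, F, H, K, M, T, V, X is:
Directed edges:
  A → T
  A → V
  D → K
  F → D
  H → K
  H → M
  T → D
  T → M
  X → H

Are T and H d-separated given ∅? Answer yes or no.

Bayes-Ball from T | ∅ reaches {A,D,K,M,V}.
H ∉ reach(T|∅) ⇒ T ⊥ H | ∅.

Yes — T ⊥ H | ∅.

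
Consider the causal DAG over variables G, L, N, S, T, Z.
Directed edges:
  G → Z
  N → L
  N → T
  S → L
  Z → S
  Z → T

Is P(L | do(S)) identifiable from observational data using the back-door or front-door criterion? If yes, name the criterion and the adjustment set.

desc(S)\{S}={L}; candidates ⊆ {G,N,T,Z}.
∅: S⊥L given ∅ in G with S→· removed — back-door holds.
P(L|do(S)) = P(L|S) — no adjustment needed.

P(L|do(S)): backdoor, adjust for ∅.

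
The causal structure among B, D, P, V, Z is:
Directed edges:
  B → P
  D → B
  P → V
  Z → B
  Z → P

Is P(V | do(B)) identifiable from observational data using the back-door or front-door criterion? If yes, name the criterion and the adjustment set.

P(V|do(B)): backdoor, adjust for {Z}.

desc(B)\{B}={P,V}; candidates ⊆ {D,Z}.
size 0: {}; under {} B still reaches {D,P,V,Z} ∋ V.
{Z}: B⊥V given {Z} in G with B→· removed — back-door holds.
P(V|do(B)) = Σ_{Z} P(V|B,Z)·P(Z).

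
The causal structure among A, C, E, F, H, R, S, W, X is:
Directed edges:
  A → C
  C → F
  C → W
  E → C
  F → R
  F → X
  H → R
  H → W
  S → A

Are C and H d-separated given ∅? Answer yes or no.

Yes — C ⊥ H | ∅.

Bayes-Ball from C | ∅ reaches {A,E,F,R,S,W,X}.
H ∉ reach(C|∅) ⇒ C ⊥ H | ∅.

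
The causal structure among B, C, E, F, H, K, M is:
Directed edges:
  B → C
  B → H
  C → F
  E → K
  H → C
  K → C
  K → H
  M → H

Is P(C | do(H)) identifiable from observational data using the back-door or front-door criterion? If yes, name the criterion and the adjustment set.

desc(H)\{H}={C,F}; candidates ⊆ {B,E,K,M}.
size 0: {}; under {} H still reaches {B,C,E,F,K,M} ∋ C.
size 1: {B}, {E}, {K} …(+1); under {B} H still reaches {C,E,F,K,M} ∋ C.
{B,K}: H⊥C given {B,K} in G with H→· removed — back-door holds.
P(C|do(H)) = Σ_{B,K} P(C|H,B,K)·P(B,K).

P(C|do(H)): backdoor, adjust for {B, K}.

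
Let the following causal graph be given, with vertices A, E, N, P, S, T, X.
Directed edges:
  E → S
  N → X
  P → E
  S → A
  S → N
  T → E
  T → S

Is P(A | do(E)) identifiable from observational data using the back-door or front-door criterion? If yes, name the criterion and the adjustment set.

P(A|do(E)): backdoor, adjust for {T}.

desc(E)\{E}={A,N,S,X}; candidates ⊆ {P,T}.
size 0: {}; under {} E still reaches {A,N,P,S,T,X} ∋ A.
{T}: E⊥A given {T} in G with E→· removed — back-door holds.
P(A|do(E)) = Σ_{T} P(A|E,T)·P(T).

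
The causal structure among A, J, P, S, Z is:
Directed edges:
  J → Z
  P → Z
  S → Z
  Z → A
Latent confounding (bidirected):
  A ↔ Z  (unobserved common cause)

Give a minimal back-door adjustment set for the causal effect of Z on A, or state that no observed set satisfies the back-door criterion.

desc(Z)\{Z}={A}; candidates ⊆ {J,P,S}.
Z↔A: latent back-door arc(s) into Z.
size 0: {}; under {} Z still reaches {A,J,P,S} ∋ A.
size 1: {J}, {P}, {S}; under {J} Z still reaches {A,P,S} ∋ A.
size 2: {J,P}, {J,S}, {P,S}; under {J,P} Z still reaches {A,S} ∋ A.
Z↔A cannot be blocked by any observed set — no back-door set.

Z→A: no observed back-door set.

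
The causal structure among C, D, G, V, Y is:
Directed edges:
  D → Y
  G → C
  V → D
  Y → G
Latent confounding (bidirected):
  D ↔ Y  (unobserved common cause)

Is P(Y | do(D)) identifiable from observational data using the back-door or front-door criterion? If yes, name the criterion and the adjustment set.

P(Y|do(D)): not identifiable (no BD/FD set).

desc(D)\{D}={C,G,Y}; candidates ⊆ {V}.
D↔Y: latent back-door arc(s) into D.
size 0: {}; under {} D still reaches {C,G,V,Y} ∋ Y.
size 1: {V}; under {V} D still reaches {C,G,Y} ∋ Y.
D↔Y cannot be blocked by any observed set — no back-door set.
No mediator lies on a directed D→…→Y path.
Neither criterion identifies P(Y|do(D)) in this graph.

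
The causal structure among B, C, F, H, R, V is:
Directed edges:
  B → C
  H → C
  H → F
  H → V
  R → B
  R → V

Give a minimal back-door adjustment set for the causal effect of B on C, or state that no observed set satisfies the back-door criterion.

desc(B)\{B}={C}; candidates ⊆ {F,H,R,V}.
∅: B⊥C given ∅ in G with B→· removed — back-door holds.

B→C: minimal back-door set ∅.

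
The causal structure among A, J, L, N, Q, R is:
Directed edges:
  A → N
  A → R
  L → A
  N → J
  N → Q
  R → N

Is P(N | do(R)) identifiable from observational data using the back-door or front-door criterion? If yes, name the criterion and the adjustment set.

desc(R)\{R}={J,N,Q}; candidates ⊆ {A,L}.
size 0: {}; under {} R still reaches {A,J,L,N,Q} ∋ N.
{A}: R⊥N given {A} in G with R→· removed — back-door holds.
P(N|do(R)) = Σ_{A} P(N|R,A)·P(A).

P(N|do(R)): backdoor, adjust for {A}.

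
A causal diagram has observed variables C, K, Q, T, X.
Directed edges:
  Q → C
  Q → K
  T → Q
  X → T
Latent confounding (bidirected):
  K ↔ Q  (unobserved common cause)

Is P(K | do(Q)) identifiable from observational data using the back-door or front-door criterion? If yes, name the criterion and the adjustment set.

P(K|do(Q)): not identifiable (no BD/FD set).

desc(Q)\{Q}={C,K}; candidates ⊆ {T,X}.
Q↔K: latent back-door arc(s) into Q.
size 0: {}; under {} Q still reaches {K,T,X} ∋ K.
size 1: {T}, {X}; under {T} Q still reaches {K} ∋ K.
size 2: {T,X}; under {T,X} Q still reaches {K} ∋ K.
Q↔K cannot be blocked by any observed set — no back-door set.
No mediator lies on a directed Q→…→K path.
Neither criterion identifies P(K|do(Q)) in this graph.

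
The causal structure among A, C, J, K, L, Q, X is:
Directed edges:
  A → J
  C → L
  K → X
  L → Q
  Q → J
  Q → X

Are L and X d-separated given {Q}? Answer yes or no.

Bayes-Ball from L | {Q} reaches {C}.
X ∉ reach(L|{Q}) ⇒ L ⊥ X | {Q}.

Yes — L ⊥ X | {Q}.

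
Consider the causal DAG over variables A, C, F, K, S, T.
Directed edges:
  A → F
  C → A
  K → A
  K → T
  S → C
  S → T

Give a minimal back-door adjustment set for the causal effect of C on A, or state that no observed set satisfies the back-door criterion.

desc(C)\{C}={A,F}; candidates ⊆ {K,S,T}.
∅: C⊥A given ∅ in G with C→· removed — back-door holds.

C→A: minimal back-door set ∅.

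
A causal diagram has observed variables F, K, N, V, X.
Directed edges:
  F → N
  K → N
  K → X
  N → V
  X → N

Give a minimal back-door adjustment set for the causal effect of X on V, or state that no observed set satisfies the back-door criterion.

desc(X)\{X}={N,V}; candidates ⊆ {F,K}.
size 0: {}; under {} X still reaches {K,N,V} ∋ V.
{K}: X⊥V given {K} in G with X→· removed — back-door holds.

X→V: minimal back-door set {K}.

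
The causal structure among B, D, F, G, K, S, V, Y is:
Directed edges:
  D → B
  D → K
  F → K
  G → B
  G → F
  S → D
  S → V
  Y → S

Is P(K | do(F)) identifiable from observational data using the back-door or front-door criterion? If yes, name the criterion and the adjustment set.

P(K|do(F)): backdoor, adjust for ∅.

desc(F)\{F}={K}; candidates ⊆ {B,D,G,S,V,Y}.
∅: F⊥K given ∅ in G with F→· removed — back-door holds.
P(K|do(F)) = P(K|F) — no adjustment needed.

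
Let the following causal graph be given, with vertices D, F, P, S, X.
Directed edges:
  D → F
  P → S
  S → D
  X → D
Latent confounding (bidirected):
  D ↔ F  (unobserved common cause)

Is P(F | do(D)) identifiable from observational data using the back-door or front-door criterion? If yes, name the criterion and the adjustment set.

desc(D)\{D}={F}; candidates ⊆ {P,S,X}.
D↔F: latent back-door arc(s) into D.
size 0: {}; under {} D still reaches {F,P,S,X} ∋ F.
size 1: {P}, {S}, {X}; under {P} D still reaches {F,S,X} ∋ F.
size 2: {P,S}, {P,X}, {S,X}; under {P,S} D still reaches {F,X} ∋ F.
D↔F cannot be blocked by any observed set — no back-door set.
No mediator lies on a directed D→…→F path.
Neither criterion identifies P(F|do(D)) in this graph.

P(F|do(D)): not identifiable (no BD/FD set).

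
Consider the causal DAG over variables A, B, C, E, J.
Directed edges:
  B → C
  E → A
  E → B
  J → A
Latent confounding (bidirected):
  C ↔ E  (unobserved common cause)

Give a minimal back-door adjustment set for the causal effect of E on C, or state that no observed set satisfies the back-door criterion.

E→C: no observed back-door set.

desc(E)\{E}={A,B,C}; candidates ⊆ {J}.
E↔C: latent back-door arc(s) into E.
size 0: {}; under {} E still reaches {C} ∋ C.
size 1: {J}; under {J} E still reaches {C} ∋ C.
E↔C cannot be blocked by any observed set — no back-door set.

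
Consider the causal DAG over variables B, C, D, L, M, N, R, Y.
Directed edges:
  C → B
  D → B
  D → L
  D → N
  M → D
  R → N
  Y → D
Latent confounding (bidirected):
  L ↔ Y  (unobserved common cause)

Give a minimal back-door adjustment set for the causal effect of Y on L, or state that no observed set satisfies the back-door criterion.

desc(Y)\{Y}={B,D,L,N}; candidates ⊆ {C,M,R}.
Y↔L: latent back-door arc(s) into Y.
size 0: {}; under {} Y still reaches {L} ∋ L.
size 1: {C}, {M}, {R}; under {C} Y still reaches {L} ∋ L.
size 2: {C,M}, {C,R}, {M,R}; under {C,M} Y still reaches {L} ∋ L.
Y↔L cannot be blocked by any observed set — no back-door set.

Y→L: no observed back-door set.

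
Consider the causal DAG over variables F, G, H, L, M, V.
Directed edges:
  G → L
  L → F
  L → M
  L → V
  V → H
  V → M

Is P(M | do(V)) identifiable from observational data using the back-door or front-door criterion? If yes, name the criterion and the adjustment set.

desc(V)\{V}={H,M}; candidates ⊆ {F,G,L}.
size 0: {}; under {} V still reaches {F,G,L,M} ∋ M.
{L}: V⊥M given {L} in G with V→· removed — back-door holds.
P(M|do(V)) = Σ_{L} P(M|V,L)·P(L).

P(M|do(V)): backdoor, adjust for {L}.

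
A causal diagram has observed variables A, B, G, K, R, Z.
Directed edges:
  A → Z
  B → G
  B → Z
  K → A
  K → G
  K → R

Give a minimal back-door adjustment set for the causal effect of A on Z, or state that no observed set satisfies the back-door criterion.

A→Z: minimal back-door set ∅.

desc(A)\{A}={Z}; candidates ⊆ {B,G,K,R}.
∅: A⊥Z given ∅ in G with A→· removed — back-door holds.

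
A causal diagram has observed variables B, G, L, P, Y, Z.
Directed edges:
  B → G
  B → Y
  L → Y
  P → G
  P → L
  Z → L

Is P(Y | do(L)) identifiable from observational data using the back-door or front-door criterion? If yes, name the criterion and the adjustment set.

P(Y|do(L)): backdoor, adjust for ∅.

desc(L)\{L}={Y}; candidates ⊆ {B,G,P,Z}.
∅: L⊥Y given ∅ in G with L→· removed — back-door holds.
P(Y|do(L)) = P(Y|L) — no adjustment needed.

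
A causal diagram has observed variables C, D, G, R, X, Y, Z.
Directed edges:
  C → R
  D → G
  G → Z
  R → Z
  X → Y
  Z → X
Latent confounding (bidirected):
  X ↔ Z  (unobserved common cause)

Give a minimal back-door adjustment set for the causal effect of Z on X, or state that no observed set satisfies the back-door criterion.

desc(Z)\{Z}={X,Y}; candidates ⊆ {C,D,G,R}.
Z↔X: latent back-door arc(s) into Z.
size 0: {}; under {} Z still reaches {C,D,G,R,X,Y} ∋ X.
size 1: {C}, {D}, {G} …(+1); under {C} Z still reaches {D,G,R,X,Y} ∋ X.
size 2: {C,D}, {C,G}, {C,R} …(+3); under {C,D} Z still reaches {G,R,X,Y} ∋ X.
Z↔X cannot be blocked by any observed set — no back-door set.

Z→X: no observed back-door set.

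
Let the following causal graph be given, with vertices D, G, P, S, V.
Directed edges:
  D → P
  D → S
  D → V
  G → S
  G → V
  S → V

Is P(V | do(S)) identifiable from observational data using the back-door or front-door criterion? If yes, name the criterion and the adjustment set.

P(V|do(S)): backdoor, adjust for {D, G}.

desc(S)\{S}={V}; candidates ⊆ {D,G,P}.
size 0: {}; under {} S still reaches {D,G,P,V} ∋ V.
size 1: {D}, {G}, {P}; under {D} S still reaches {G,V} ∋ V.
{D,G}: S⊥V given {D,G} in G with S→· removed — back-door holds.
P(V|do(S)) = Σ_{D,G} P(V|S,D,G)·P(D,G).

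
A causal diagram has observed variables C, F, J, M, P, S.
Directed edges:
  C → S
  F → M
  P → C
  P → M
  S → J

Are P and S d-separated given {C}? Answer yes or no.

Bayes-Ball from P | {C} reaches {M}.
S ∉ reach(P|{C}) ⇒ P ⊥ S | {C}.

Yes — P ⊥ S | {C}.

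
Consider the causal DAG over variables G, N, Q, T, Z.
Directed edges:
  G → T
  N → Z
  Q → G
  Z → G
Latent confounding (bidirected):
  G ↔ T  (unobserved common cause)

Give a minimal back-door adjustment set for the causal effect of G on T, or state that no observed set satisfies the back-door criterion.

G→T: no observed back-door set.

desc(G)\{G}={T}; candidates ⊆ {N,Q,Z}.
G↔T: latent back-door arc(s) into G.
size 0: {}; under {} G still reaches {N,Q,T,Z} ∋ T.
size 1: {N}, {Q}, {Z}; under {N} G still reaches {Q,T,Z} ∋ T.
size 2: {N,Q}, {N,Z}, {Q,Z}; under {N,Q} G still reaches {T,Z} ∋ T.
G↔T cannot be blocked by any observed set — no back-door set.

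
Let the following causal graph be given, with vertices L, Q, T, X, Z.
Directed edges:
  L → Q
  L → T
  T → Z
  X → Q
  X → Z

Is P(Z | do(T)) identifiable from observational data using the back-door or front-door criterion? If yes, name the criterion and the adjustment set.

desc(T)\{T}={Z}; candidates ⊆ {L,Q,X}.
∅: T⊥Z given ∅ in G with T→· removed — back-door holds.
P(Z|do(T)) = P(Z|T) — no adjustment needed.

P(Z|do(T)): backdoor, adjust for ∅.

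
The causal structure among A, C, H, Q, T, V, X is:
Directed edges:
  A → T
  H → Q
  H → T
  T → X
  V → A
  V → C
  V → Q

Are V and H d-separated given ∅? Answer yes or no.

Yes — V ⊥ H | ∅.

Bayes-Ball from V | ∅ reaches {A,C,Q,T,X}.
H ∉ reach(V|∅) ⇒ V ⊥ H | ∅.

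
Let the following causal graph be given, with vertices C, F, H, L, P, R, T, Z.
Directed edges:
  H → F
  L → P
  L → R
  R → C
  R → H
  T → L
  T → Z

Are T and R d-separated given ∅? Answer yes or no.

No — T and R are d-connected given ∅.

Bayes-Ball from T | ∅ reaches {C,F,H,L,P,R,Z}.
R ∈ reach(T|∅) ⇒ T ⊥̸ R | ∅.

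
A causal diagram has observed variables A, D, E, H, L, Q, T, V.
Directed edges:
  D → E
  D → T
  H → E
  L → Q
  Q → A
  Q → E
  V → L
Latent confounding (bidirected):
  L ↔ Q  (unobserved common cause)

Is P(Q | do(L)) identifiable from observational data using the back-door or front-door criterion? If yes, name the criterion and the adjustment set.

P(Q|do(L)): not identifiable (no BD/FD set).

desc(L)\{L}={A,E,Q}; candidates ⊆ {D,H,T,V}.
L↔Q: latent back-door arc(s) into L.
size 0: {}; under {} L still reaches {A,E,Q,V} ∋ Q.
size 1: {D}, {H}, {T} …(+1); under {D} L still reaches {A,E,Q,V} ∋ Q.
size 2: {D,H}, {D,T}, {D,V} …(+3); under {D,H} L still reaches {A,E,Q,V} ∋ Q.
L↔Q cannot be blocked by any observed set — no back-door set.
No mediator lies on a directed L→…→Q path.
Neither criterion identifies P(Q|do(L)) in this graph.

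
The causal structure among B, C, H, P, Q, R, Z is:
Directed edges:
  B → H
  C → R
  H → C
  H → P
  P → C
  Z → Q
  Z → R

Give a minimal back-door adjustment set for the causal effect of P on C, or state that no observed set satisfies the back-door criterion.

desc(P)\{P}={C,R}; candidates ⊆ {B,H,Q,Z}.
size 0: {}; under {} P still reaches {B,C,H,R} ∋ C.
{H}: P⊥C given {H} in G with P→· removed — back-door holds.

P→C: minimal back-door set {H}.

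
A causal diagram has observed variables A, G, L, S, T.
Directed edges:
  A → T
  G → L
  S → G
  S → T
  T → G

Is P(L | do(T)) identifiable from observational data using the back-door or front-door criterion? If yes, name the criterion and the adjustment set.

desc(T)\{T}={G,L}; candidates ⊆ {A,S}.
size 0: {}; under {} T still reaches {A,G,L,S} ∋ L.
{S}: T⊥L given {S} in G with T→· removed — back-door holds.
P(L|do(T)) = Σ_{S} P(L|T,S)·P(S).

P(L|do(T)): backdoor, adjust for {S}.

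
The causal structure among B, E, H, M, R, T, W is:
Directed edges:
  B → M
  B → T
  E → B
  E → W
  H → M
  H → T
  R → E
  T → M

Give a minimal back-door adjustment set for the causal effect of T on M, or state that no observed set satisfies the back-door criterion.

desc(T)\{T}={M}; candidates ⊆ {B,E,H,R,W}.
size 0: {}; under {} T still reaches {B,E,H,M,R,W} ∋ M.
size 1: {B}, {E}, {H} …(+2); under {B} T still reaches {H,M} ∋ M.
{B,H}: T⊥M given {B,H} in G with T→· removed — back-door holds.

T→M: minimal back-door set {B, H}.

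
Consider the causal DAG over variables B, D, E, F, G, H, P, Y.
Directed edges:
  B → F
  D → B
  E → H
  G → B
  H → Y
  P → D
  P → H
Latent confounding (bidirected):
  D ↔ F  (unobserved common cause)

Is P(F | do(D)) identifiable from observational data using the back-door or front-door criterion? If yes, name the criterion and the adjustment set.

P(F|do(D)): frontdoor, adjust for {B}.

desc(D)\{D}={B,F}; candidates ⊆ {E,G,H,P,Y}.
D↔F: latent back-door arc(s) into D.
size 0: {}; under {} D still reaches {F,H,P,Y} ∋ F.
size 1: {E}, {G}, {H} …(+2); under {E} D still reaches {F,H,P,Y} ∋ F.
size 2: {E,G}, {E,H}, {E,P} …(+7); under {E,G} D still reaches {F,H,P,Y} ∋ F.
D↔F cannot be blocked by any observed set — no back-door set.
{B}: (i) intercepts every directed D→F path; (ii) no back-door D→{B}; (iii) {D} blocks every back-door {B}→F. Front-door holds.
P(F|do(D)) = Σ_{B} P(B|D) Σ_{D'} P(F|B,D')P(D').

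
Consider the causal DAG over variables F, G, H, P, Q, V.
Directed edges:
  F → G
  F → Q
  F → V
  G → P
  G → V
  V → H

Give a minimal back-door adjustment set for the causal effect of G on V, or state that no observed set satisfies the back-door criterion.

desc(G)\{G}={H,P,V}; candidates ⊆ {F,Q}.
size 0: {}; under {} G still reaches {F,H,Q,V} ∋ V.
{F}: G⊥V given {F} in G with G→· removed — back-door holds.

G→V: minimal back-door set {F}.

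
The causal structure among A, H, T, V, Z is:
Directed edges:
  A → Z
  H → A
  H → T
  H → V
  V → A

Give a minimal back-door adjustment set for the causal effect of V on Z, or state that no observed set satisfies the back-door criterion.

desc(V)\{V}={A,Z}; candidates ⊆ {H,T}.
size 0: {}; under {} V still reaches {A,H,T,Z} ∋ Z.
{H}: V⊥Z given {H} in G with V→· removed — back-door holds.

V→Z: minimal back-door set {H}.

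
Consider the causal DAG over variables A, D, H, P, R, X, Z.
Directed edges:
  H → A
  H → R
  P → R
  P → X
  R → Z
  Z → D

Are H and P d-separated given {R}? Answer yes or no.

Bayes-Ball from H | {R} reaches {A,P,X}.
P ∈ reach(H|{R}) ⇒ H ⊥̸ P | {R}.

No — H and P are d-connected given {R}.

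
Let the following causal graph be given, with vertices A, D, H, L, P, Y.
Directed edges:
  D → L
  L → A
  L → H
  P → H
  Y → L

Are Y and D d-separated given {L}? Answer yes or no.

Bayes-Ball from Y | {L} reaches {D}.
D ∈ reach(Y|{L}) ⇒ Y ⊥̸ D | {L}.

No — Y and D are d-connected given {L}.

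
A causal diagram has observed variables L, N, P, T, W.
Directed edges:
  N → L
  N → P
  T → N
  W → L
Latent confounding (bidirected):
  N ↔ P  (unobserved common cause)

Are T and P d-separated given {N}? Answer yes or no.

No — T and P are d-connected given {N}.

Bayes-Ball from T | {N} reaches {P}.
P ∈ reach(T|{N}) ⇒ T ⊥̸ P | {N}.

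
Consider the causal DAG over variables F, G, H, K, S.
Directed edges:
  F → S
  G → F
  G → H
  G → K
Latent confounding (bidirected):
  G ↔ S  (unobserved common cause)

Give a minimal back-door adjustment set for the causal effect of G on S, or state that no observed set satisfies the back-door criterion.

desc(G)\{G}={F,H,K,S}; candidates ⊆ {—}.
G↔S: latent back-door arc(s) into G.
size 0: {}; under {} G still reaches {S} ∋ S.
G↔S cannot be blocked by any observed set — no back-door set.

G→S: no observed back-door set.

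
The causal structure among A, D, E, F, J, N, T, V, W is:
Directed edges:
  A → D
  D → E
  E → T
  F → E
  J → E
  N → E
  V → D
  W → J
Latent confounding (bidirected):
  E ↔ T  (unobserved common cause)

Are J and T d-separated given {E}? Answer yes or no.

No — J and T are d-connected given {E}.

Bayes-Ball from J | {E} reaches {A,D,F,N,T,V,W}.
T ∈ reach(J|{E}) ⇒ J ⊥̸ T | {E}.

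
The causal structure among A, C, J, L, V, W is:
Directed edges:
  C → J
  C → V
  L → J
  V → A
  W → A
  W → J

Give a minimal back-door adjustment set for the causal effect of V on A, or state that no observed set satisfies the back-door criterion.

V→A: minimal back-door set ∅.

desc(V)\{V}={A}; candidates ⊆ {C,J,L,W}.
∅: V⊥A given ∅ in G with V→· removed — back-door holds.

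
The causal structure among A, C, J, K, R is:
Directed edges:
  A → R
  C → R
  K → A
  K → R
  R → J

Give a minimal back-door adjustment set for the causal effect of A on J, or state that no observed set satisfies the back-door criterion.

desc(A)\{A}={J,R}; candidates ⊆ {C,K}.
size 0: {}; under {} A still reaches {J,K,R} ∋ J.
{K}: A⊥J given {K} in G with A→· removed — back-door holds.

A→J: minimal back-door set {K}.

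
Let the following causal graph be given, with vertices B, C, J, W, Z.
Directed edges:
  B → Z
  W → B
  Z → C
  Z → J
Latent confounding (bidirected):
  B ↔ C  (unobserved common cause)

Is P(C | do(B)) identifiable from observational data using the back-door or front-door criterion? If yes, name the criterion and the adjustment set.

desc(B)\{B}={C,J,Z}; candidates ⊆ {W}.
B↔C: latent back-door arc(s) into B.
size 0: {}; under {} B still reaches {C,W} ∋ C.
size 1: {W}; under {W} B still reaches {C} ∋ C.
B↔C cannot be blocked by any observed set — no back-door set.
{Z}: (i) intercepts every directed B→C path; (ii) no back-door B→{Z}; (iii) {B} blocks every back-door {Z}→C. Front-door holds.
P(C|do(B)) = Σ_{Z} P(Z|B) Σ_{B'} P(C|Z,B')P(B').

P(C|do(B)): frontdoor, adjust for {Z}.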